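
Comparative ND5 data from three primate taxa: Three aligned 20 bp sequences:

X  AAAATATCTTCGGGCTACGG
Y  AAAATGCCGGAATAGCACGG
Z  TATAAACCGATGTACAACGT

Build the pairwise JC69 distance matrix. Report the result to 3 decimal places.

X–Y: 10/20 sites differ → p = 0.5, d = −0.75 ln(1 − 0.666667) = 0.823960 ≈ 0.824.
X–Z: 11/20 sites differ → p = 0.55, d = −0.75 ln(1 − 0.733333) = 0.991316 ≈ 0.991.
Y–Z: 10/20 sites differ → p = 0.5, d = −0.75 ln(1 − 0.666667) = 0.823960 ≈ 0.824.

d(X,Y) = 0.824, d(X,Z) = 0.991, d(Y,Z) = 0.824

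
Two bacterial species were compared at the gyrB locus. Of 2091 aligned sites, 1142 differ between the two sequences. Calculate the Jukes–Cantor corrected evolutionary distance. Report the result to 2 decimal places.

0.98

p = 1142/2091 ≈ 0.54615.
d = −(3/4) ln(1 − 4p/3) = −0.75 ln(1 − 0.7282) = −0.75 ln(0.2718)
  = −0.75 × (-1.302689) = 0.977017 substitutions/site.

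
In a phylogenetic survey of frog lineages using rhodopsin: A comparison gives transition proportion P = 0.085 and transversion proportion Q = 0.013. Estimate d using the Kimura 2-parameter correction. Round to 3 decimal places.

0.108

Under the Kimura two-parameter model, d = −½ ln(1 − 2P − Q) − ¼ ln(1 − 2Q).
1 − 2P − Q = 0.817, giving −½ ln(0.817) = 0.101058.
1 − 2Q = 0.974, giving −¼ ln(0.974) = 0.006586.
d = 0.101058 + 0.006586 = 0.107644.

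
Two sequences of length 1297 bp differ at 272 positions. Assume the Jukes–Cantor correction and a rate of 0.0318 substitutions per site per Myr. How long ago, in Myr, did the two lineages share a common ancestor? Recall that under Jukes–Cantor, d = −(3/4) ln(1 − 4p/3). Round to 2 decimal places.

p = 272/1297 ≈ 0.209715.
d = −(3/4) ln(1 − 4p/3) = −0.75 ln(1 − 0.27962) = −0.75 ln(0.72038)
  = −0.75 × (-0.327976) = 0.245982 substitutions/site.
Under a molecular clock d = 2μt, so t = d/(2μ) = 0.245982 / (2 × 0.0318) = 3.87 Myr.

3.87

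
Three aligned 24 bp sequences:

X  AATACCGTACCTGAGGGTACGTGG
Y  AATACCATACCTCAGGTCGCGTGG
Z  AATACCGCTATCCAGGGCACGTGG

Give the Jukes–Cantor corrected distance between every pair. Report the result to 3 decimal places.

X–Y: 5/24 sites differ → p ≈ 0.208333, d = −0.75 ln(1 − 0.277777) = 0.244066 ≈ 0.244.
X–Z: 7/24 sites differ → p ≈ 0.291667, d = −0.75 ln(1 − 0.388889) = 0.369358 ≈ 0.369.
Y–Z: 8/24 sites differ → p ≈ 0.333333, d = −0.75 ln(1 − 0.444444) = 0.440839 ≈ 0.441.

d(X,Y) = 0.244, d(X,Z) = 0.369, d(Y,Z) = 0.441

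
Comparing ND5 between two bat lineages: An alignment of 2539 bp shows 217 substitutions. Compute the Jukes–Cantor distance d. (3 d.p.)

p = 217/2539 ≈ 0.085467.
d = −(3/4) ln(1 − 4p/3) = −0.75 ln(1 − 0.113956) = −0.75 ln(0.886044)
  = −0.75 × (-0.120989) = 0.090742 substitutions/site.

0.091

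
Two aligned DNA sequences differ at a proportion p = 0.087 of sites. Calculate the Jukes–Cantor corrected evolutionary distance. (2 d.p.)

0.09

d = −(3/4) ln(1 − 4p/3) = −0.75 ln(1 − 0.116) = −0.75 ln(0.884)
  = −0.75 × (-0.123298) = 0.092474 substitutions/site.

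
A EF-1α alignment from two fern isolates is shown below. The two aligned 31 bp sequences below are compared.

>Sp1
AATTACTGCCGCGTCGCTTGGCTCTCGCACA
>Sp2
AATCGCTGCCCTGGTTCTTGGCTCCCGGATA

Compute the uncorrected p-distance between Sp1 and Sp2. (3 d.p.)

The sequences differ at 10 of 31 positions (sites 4, 5, 11, 12, 14, 15, 16, 25, 28, 30).
p = 10/31 = 0.322580… ≈ 0.323 (to 3 d.p.).

0.323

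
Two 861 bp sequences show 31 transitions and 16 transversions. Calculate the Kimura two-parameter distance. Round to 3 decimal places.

0.057

P = 31/861 ≈ 0.036005 and Q = 16/861 ≈ 0.018583.
Under the Kimura two-parameter model, d = −½ ln(1 − 2P − Q) − ¼ ln(1 − 2Q).
1 − 2P − Q = 0.909407, giving −½ ln(0.909407) = 0.047481.
1 − 2Q = 0.962834, giving −¼ ln(0.962834) = 0.009469.
d = 0.047481 + 0.009469 = 0.056950.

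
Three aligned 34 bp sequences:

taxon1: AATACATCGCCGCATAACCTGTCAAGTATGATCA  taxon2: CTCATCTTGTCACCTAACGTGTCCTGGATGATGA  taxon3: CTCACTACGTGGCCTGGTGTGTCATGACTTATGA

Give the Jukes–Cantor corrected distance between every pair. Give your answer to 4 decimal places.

d(taxon1,taxon2) = 0.5972, d(taxon1,taxon3) = 0.8240, d(taxon2,taxon3) = 0.5347

taxon1–taxon2: 14/34 sites differ → p ≈ 0.411765, d = −0.75 ln(1 − 0.54902) = 0.597249 ≈ 0.5972.
taxon1–taxon3: 17/34 sites differ → p = 0.5, d = −0.75 ln(1 − 0.666667) = 0.823960 ≈ 0.8240.
taxon2–taxon3: 13/34 sites differ → p ≈ 0.382353, d = −0.75 ln(1 − 0.509804) = 0.534712 ≈ 0.5347.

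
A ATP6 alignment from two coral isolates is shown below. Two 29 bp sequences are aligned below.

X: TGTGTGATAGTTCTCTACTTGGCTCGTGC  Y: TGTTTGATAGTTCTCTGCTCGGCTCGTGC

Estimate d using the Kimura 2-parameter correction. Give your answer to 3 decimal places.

0.112

Of 29 sites, 2 differences are transitions and 1 are transversions, so P = 2/29 ≈ 0.068966 and Q = 1/29 ≈ 0.034483.
Under the Kimura two-parameter model, d = −½ ln(1 − 2P − Q) − ¼ ln(1 − 2Q).
1 − 2P − Q = 0.827585, giving −½ ln(0.827585) = 0.094622.
1 − 2Q = 0.931034, giving −¼ ln(0.931034) = 0.017865.
d = 0.094622 + 0.017865 = 0.112487.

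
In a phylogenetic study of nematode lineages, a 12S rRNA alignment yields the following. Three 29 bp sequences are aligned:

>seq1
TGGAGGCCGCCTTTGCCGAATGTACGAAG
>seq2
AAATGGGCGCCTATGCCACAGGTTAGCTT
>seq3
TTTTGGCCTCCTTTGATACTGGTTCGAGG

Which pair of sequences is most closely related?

seq1 and seq3

seq1–seq2: 14/29 differ, p = 0.483, d = 0.774.
seq1–seq3: 12/29 differ, p = 0.414, d = 0.602.
seq2–seq3: 13/29 differ, p = 0.448, d = 0.683.
The smallest distance is between seq1 and seq3.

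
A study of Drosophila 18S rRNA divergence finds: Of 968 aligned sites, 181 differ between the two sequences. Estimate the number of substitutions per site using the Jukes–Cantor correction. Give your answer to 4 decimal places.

p = 181/968 ≈ 0.186983.
d = −(3/4) ln(1 − 4p/3) = −0.75 ln(1 − 0.249311) = −0.75 ln(0.750689)
  = −0.75 × (-0.286764) = 0.215073 substitutions/site.

0.2151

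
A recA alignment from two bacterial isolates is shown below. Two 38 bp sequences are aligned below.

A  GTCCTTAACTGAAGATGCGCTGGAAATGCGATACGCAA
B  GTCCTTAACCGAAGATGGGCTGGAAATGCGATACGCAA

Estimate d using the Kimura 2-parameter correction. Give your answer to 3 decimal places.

Of 38 sites, 1 differences are transitions and 1 are transversions, so P = 1/38 ≈ 0.026316 and Q = 1/38 ≈ 0.026316.
Under the Kimura two-parameter model, d = −½ ln(1 − 2P − Q) − ¼ ln(1 − 2Q).
1 − 2P − Q = 0.921052, giving −½ ln(0.921052) = 0.041119.
1 − 2Q = 0.947368, giving −¼ ln(0.947368) = 0.013517.
d = 0.041119 + 0.013517 = 0.054636.

0.055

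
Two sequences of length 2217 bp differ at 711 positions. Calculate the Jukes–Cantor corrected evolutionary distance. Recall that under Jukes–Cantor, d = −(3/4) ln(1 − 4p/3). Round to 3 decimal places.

0.418

p = 711/2217 ≈ 0.320704.
d = −(3/4) ln(1 − 4p/3) = −0.75 ln(1 − 0.427605) = −0.75 ln(0.572395)
  = −0.75 × (-0.557926) = 0.418445 substitutions/site.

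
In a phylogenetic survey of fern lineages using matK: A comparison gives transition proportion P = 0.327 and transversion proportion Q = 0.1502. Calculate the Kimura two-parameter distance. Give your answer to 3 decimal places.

0.905

Under the Kimura two-parameter model, d = −½ ln(1 − 2P − Q) − ¼ ln(1 − 2Q).
1 − 2P − Q = 0.1958, giving −½ ln(0.1958) = 0.815331.
1 − 2Q = 0.6996, giving −¼ ln(0.6996) = 0.089312.
d = 0.815331 + 0.089312 = 0.904643.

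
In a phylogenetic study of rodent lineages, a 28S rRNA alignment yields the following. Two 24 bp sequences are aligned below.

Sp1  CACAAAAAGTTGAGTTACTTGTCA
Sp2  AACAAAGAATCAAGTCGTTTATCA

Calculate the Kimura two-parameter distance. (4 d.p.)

0.6378

Of 24 sites, 8 differences are transitions and 1 are transversions, so P = 8/24 ≈ 0.333333 and Q = 1/24 ≈ 0.041667.
Under the Kimura two-parameter model, d = −½ ln(1 − 2P − Q) − ¼ ln(1 − 2Q).
1 − 2P − Q = 0.291667, giving −½ ln(0.291667) = 0.616071.
1 − 2Q = 0.916666, giving −¼ ln(0.916666) = 0.021753.
d = 0.616071 + 0.021753 = 0.637824.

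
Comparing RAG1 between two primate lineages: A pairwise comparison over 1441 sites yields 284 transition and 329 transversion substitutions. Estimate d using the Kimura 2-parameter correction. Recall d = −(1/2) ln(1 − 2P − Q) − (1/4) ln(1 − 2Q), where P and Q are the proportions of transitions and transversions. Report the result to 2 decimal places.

P = 284/1441 ≈ 0.197085 and Q = 329/1441 ≈ 0.228314.
Under the Kimura two-parameter model, d = −½ ln(1 − 2P − Q) − ¼ ln(1 − 2Q).
1 − 2P − Q = 0.377516, giving −½ ln(0.377516) = 0.487071.
1 − 2Q = 0.543372, giving −¼ ln(0.543372) = 0.152490.
d = 0.487071 + 0.152490 = 0.639561.

0.64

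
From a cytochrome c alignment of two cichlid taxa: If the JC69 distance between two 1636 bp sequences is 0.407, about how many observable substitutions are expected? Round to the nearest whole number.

514

Invert JC69: p = (3/4)(1 − e^(−4d/3)) = 0.75 × (1 − e^(-0.542667)) = 0.75 × (1 − 0.581196) = 0.314103.
Expected differing sites = pL ≈ 0.314103 × 1636 = 513.872508 ≈ 514.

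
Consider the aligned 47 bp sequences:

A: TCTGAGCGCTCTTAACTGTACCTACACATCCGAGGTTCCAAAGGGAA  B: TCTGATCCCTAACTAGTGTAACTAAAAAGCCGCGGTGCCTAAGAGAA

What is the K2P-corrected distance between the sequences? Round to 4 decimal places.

0.4259

Of 47 sites, 2 differences are transitions and 13 are transversions, so P = 2/47 ≈ 0.042553 and Q = 13/47 ≈ 0.276596.
Under the Kimura two-parameter model, d = −½ ln(1 − 2P − Q) − ¼ ln(1 − 2Q).
1 − 2P − Q = 0.638298, giving −½ ln(0.638298) = 0.224475.
1 − 2Q = 0.446808, giving −¼ ln(0.446808) = 0.201407.
d = 0.224475 + 0.201407 = 0.425882.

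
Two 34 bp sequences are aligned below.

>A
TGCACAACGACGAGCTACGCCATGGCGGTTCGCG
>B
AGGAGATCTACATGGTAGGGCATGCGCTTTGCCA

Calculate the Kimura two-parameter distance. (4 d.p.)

0.9442

Of 34 sites, 2 differences are transitions and 15 are transversions, so P = 2/34 ≈ 0.058824 and Q = 15/34 ≈ 0.441176.
Under the Kimura two-parameter model, d = −½ ln(1 − 2P − Q) − ¼ ln(1 − 2Q).
1 − 2P − Q = 0.441176, giving −½ ln(0.441176) = 0.409156.
1 − 2Q = 0.117648, giving −¼ ln(0.117648) = 0.535015.
d = 0.409156 + 0.535015 = 0.944171.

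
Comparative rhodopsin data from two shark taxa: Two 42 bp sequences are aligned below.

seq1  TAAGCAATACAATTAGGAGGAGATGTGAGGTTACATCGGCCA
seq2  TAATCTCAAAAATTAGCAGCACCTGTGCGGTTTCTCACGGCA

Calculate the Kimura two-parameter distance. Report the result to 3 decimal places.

0.573

Of 42 sites, 1 differences are transitions and 15 are transversions, so P = 1/42 ≈ 0.02381 and Q = 15/42 ≈ 0.357143.
Under the Kimura two-parameter model, d = −½ ln(1 − 2P − Q) − ¼ ln(1 − 2Q).
1 − 2P − Q = 0.595237, giving −½ ln(0.595237) = 0.259398.
1 − 2Q = 0.285714, giving −¼ ln(0.285714) = 0.313191.
d = 0.259398 + 0.313191 = 0.572589.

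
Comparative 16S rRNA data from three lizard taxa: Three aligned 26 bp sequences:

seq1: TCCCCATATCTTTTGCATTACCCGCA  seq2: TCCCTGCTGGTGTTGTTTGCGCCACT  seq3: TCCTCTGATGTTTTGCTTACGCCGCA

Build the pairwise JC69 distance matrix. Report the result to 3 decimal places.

seq1–seq2: 14/26 sites differ → p ≈ 0.538462, d = −0.75 ln(1 − 0.717949) = 0.949251 ≈ 0.949.
seq1–seq3: 8/26 sites differ → p ≈ 0.307692, d = −0.75 ln(1 − 0.410256) = 0.396050 ≈ 0.396.
seq2–seq3: 11/26 sites differ → p ≈ 0.423077, d = −0.75 ln(1 − 0.564103) = 0.622762 ≈ 0.623.

d(seq1,seq2) = 0.949, d(seq1,seq3) = 0.396, d(seq2,seq3) = 0.623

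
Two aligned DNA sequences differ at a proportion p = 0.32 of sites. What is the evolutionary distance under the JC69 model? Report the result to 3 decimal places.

0.417

d = −(3/4) ln(1 − 4p/3) = −0.75 ln(1 − 0.426667) = −0.75 ln(0.573333)
  = −0.75 × (-0.556289) = 0.417217 substitutions/site.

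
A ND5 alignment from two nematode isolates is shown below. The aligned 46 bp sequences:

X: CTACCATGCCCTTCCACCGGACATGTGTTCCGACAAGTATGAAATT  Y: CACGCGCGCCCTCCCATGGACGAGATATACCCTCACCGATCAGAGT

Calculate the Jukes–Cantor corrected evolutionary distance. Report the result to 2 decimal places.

The sequences differ at 23 of 46 sites, so p = 23/46 = 0.5.
d = −(3/4) ln(1 − 4p/3) = −0.75 ln(1 − 0.666667) = −0.75 ln(0.333333)
  = −0.75 × (-1.098613) = 0.823960 substitutions/site.

0.82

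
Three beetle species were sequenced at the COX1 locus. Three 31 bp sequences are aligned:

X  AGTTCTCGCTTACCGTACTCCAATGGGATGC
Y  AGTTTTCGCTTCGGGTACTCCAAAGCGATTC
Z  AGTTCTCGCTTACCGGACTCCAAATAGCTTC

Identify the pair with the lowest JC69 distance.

X and Z

X–Y: 7/31 differ, p = 0.226, d = 0.269.
X–Z: 6/31 differ, p = 0.194, d = 0.224.
Y–Z: 8/31 differ, p = 0.258, d = 0.316.
The smallest distance is between X and Z.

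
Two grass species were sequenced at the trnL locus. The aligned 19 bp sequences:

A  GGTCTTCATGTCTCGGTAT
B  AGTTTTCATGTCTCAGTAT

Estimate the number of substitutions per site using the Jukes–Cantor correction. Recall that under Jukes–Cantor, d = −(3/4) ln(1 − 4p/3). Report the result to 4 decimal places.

The sequences differ at 3 of 19 sites (1, 4, 15), so p = 3/19 ≈ 0.157895.
d = −(3/4) ln(1 − 4p/3) = −0.75 ln(1 − 0.210527) = −0.75 ln(0.789473)
  = −0.75 × (-0.236390) = 0.177293 substitutions/site.

0.1773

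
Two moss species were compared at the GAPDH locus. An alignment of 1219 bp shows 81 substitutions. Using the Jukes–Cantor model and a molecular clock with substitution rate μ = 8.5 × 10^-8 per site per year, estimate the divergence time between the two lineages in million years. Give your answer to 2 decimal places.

p = 81/1219 ≈ 0.066448.
d = −(3/4) ln(1 − 4p/3) = −0.75 ln(1 − 0.088597) = −0.75 ln(0.911403)
  = −0.75 × (-0.092770) = 0.069578 substitutions/site.
Under a molecular clock d = 2μt, so t = d/(2μ) = 0.069578 / (2 × 8.5 × 10^-8) = 0.41 million years.

0.41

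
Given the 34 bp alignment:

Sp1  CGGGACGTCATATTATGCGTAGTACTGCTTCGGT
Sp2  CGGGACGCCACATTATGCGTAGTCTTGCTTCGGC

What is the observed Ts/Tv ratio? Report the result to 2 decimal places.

Transitions are A↔G and C↔T; transversions are all other mismatches.
Transitions: 4. Transversions: 1.
R = 4/1 = 4.00.

4.00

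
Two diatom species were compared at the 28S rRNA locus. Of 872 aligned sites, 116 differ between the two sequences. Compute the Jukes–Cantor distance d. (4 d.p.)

0.1464

p = 116/872 ≈ 0.133028.
d = −(3/4) ln(1 − 4p/3) = −0.75 ln(1 − 0.177371) = −0.75 ln(0.822629)
  = −0.75 × (-0.195250) = 0.146438 substitutions/site.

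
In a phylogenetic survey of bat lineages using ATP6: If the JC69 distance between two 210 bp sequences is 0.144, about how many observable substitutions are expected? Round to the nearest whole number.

28

Invert JC69: p = (3/4)(1 − e^(−4d/3)) = 0.75 × (1 − e^(-0.192)) = 0.75 × (1 − 0.825307) = 0.131020.
Expected differing sites = pL ≈ 0.131020 × 210 = 27.5142 ≈ 28.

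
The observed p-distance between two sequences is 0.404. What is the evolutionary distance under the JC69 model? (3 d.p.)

d = −(3/4) ln(1 − 4p/3) = −0.75 ln(1 − 0.538667) = −0.75 ln(0.461333)
  = −0.75 × (-0.773635) = 0.580226 substitutions/site.

0.580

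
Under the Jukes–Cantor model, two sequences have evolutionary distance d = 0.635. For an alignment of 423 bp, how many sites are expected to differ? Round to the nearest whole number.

181

Invert JC69: p = (3/4)(1 − e^(−4d/3)) = 0.75 × (1 − e^(-0.846667)) = 0.75 × (1 − 0.428842) = 0.428369.
Expected differing sites = pL ≈ 0.428369 × 423 = 181.200087 ≈ 181.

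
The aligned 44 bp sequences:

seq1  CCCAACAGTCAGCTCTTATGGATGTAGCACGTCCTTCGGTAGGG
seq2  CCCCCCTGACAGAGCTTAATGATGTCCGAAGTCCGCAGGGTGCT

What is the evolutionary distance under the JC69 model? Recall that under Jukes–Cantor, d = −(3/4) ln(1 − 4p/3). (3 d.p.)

0.643

The sequences differ at 19 of 44 sites, so p = 19/44 ≈ 0.431818.
d = −(3/4) ln(1 − 4p/3) = −0.75 ln(1 − 0.575757) = −0.75 ln(0.424243)
  = −0.75 × (-0.857449) = 0.643087 substitutions/site.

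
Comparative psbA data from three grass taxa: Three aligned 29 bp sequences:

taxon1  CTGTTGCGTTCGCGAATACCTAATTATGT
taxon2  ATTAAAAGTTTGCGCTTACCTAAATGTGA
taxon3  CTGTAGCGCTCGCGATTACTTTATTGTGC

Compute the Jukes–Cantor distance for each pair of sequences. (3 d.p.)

taxon1–taxon2: 12/29 sites differ → p ≈ 0.413793, d = −0.75 ln(1 − 0.551724) = 0.601760 ≈ 0.602.
taxon1–taxon3: 7/29 sites differ → p ≈ 0.241379, d = −0.75 ln(1 − 0.321839) = 0.291278 ≈ 0.291.
taxon2–taxon3: 12/29 sites differ → p ≈ 0.413793, d = −0.75 ln(1 − 0.551724) = 0.601760 ≈ 0.602.

d(taxon1,taxon2) = 0.602, d(taxon1,taxon3) = 0.291, d(taxon2,taxon3) = 0.602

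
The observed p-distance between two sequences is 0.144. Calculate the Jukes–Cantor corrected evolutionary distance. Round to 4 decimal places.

0.1599

d = −(3/4) ln(1 − 4p/3) = −0.75 ln(1 − 0.192) = −0.75 ln(0.808)
  = −0.75 × (-0.213193) = 0.159895 substitutions/site.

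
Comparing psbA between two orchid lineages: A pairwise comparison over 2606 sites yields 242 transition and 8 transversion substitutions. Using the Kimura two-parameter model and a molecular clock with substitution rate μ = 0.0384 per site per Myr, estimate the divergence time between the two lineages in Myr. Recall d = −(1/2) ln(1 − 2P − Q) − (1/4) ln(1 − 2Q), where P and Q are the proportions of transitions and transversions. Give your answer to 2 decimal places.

P = 242/2606 ≈ 0.092863 and Q = 8/2606 ≈ 0.00307.
Under the Kimura two-parameter model, d = −½ ln(1 − 2P − Q) − ¼ ln(1 − 2Q).
1 − 2P − Q = 0.811204, giving −½ ln(0.811204) = 0.104618.
1 − 2Q = 0.99386, giving −¼ ln(0.99386) = 0.001540.
d = 0.104618 + 0.001540 = 0.106158.
Under a molecular clock d = 2μt, so t = d/(2μ) = 0.106158 / (2 × 0.0384) = 1.38 Myr.

1.38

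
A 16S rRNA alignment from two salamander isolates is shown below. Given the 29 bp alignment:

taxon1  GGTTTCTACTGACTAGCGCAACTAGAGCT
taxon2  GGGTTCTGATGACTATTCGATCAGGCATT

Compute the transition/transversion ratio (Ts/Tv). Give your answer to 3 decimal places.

0.625

Transitions are A↔G and C↔T; transversions are all other mismatches.
Transitions: 5. Transversions: 8.
R = 5/8 = 0.625.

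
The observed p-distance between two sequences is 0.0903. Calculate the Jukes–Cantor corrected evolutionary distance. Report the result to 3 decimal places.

0.096

d = −(3/4) ln(1 − 4p/3) = −0.75 ln(1 − 0.1204) = −0.75 ln(0.8796)
  = −0.75 × (-0.128288) = 0.096216 substitutions/site.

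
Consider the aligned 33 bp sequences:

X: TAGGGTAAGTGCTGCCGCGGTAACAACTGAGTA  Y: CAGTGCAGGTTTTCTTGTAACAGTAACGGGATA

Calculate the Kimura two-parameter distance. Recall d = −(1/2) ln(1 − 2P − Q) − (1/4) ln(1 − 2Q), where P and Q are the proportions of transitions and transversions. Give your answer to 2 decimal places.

Of 33 sites, 14 differences are transitions and 4 are transversions, so P = 14/33 ≈ 0.424242 and Q = 4/33 ≈ 0.121212.
Under the Kimura two-parameter model, d = −½ ln(1 − 2P − Q) − ¼ ln(1 − 2Q).
1 − 2P − Q = 0.030304, giving −½ ln(0.030304) = 1.748238.
1 − 2Q = 0.757576, giving −¼ ln(0.757576) = 0.069408.
d = 1.748238 + 0.069408 = 1.817646.

1.82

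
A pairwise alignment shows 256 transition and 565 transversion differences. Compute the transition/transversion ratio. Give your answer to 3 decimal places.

0.453

R = 256/565 = 0.453097… ≈ 0.453 (to 3 d.p.).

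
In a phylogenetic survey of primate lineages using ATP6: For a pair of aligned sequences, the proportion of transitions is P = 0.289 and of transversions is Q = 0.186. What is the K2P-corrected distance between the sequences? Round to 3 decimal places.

0.838

Under the Kimura two-parameter model, d = −½ ln(1 − 2P − Q) − ¼ ln(1 − 2Q).
1 − 2P − Q = 0.236, giving −½ ln(0.236) = 0.721962.
1 − 2Q = 0.628, giving −¼ ln(0.628) = 0.116304.
d = 0.721962 + 0.116304 = 0.838266.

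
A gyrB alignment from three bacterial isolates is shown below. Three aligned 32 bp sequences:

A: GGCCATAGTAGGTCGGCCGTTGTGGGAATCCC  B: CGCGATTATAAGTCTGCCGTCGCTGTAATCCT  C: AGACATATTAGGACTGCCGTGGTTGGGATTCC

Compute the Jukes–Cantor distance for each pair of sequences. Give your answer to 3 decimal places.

d(A,B) = 0.460, d(A,C) = 0.353, d(B,C) = 0.585

A–B: 11/32 sites differ → p = 0.34375, d = −0.75 ln(1 − 0.458333) = 0.459828 ≈ 0.460.
A–C: 9/32 sites differ → p = 0.28125, d = −0.75 ln(1 − 0.375) = 0.352503 ≈ 0.353.
B–C: 13/32 sites differ → p = 0.40625, d = −0.75 ln(1 − 0.541667) = 0.585119 ≈ 0.585.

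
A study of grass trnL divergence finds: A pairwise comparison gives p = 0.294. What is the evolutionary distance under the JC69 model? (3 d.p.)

0.373

d = −(3/4) ln(1 − 4p/3) = −0.75 ln(1 − 0.392) = −0.75 ln(0.608)
  = −0.75 × (-0.497580) = 0.373185 substitutions/site.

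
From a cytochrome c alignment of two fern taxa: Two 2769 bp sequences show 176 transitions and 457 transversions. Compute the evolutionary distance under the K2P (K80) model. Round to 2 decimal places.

P = 176/2769 ≈ 0.063561 and Q = 457/2769 ≈ 0.165042.
Under the Kimura two-parameter model, d = −½ ln(1 − 2P − Q) − ¼ ln(1 − 2Q).
1 − 2P − Q = 0.707836, giving −½ ln(0.707836) = 0.172771.
1 − 2Q = 0.669916, giving −¼ ln(0.669916) = 0.100151.
d = 0.172771 + 0.100151 = 0.272922.

0.27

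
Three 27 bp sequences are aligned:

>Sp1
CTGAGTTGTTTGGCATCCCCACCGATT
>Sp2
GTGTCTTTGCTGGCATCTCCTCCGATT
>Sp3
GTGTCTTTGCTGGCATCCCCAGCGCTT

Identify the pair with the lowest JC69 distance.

Sp1–Sp2: 8/27 differ, p = 0.296, d = 0.377.
Sp1–Sp3: 8/27 differ, p = 0.296, d = 0.377.
Sp2–Sp3: 4/27 differ, p = 0.148, d = 0.165.
The smallest distance is between Sp2 and Sp3.

Sp2 and Sp3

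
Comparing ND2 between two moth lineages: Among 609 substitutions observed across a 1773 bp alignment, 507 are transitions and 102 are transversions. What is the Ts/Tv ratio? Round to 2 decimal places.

4.97

R = 507/102 = 4.970588… ≈ 4.97 (to 2 d.p.).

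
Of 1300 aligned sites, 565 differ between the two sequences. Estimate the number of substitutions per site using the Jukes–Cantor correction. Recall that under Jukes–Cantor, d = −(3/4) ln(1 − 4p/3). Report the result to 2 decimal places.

0.65

p = 565/1300 ≈ 0.434615.
d = −(3/4) ln(1 − 4p/3) = −0.75 ln(1 − 0.579487) = −0.75 ln(0.420513)
  = −0.75 × (-0.866280) = 0.649710 substitutions/site.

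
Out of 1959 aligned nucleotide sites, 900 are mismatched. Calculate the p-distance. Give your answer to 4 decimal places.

p = 900/1959 = 0.459418… ≈ 0.4594 (to 4 d.p.).

0.4594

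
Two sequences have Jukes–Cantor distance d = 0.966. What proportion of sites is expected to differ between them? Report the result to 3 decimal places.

p = (3/4)(1 − e^(−4d/3)) = 0.75 × (1 − e^(-1.288)) = 0.75 × (1 − 0.275822) = 0.543134.

0.543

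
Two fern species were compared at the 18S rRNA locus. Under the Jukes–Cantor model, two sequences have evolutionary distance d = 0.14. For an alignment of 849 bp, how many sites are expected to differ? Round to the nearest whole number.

108

Invert JC69: p = (3/4)(1 − e^(−4d/3)) = 0.75 × (1 − e^(-0.186667)) = 0.75 × (1 − 0.829720) = 0.127710.
Expected differing sites = pL ≈ 0.127710 × 849 = 108.42579 ≈ 108.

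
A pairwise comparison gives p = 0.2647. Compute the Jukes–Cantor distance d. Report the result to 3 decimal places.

0.326

d = −(3/4) ln(1 − 4p/3) = −0.75 ln(1 − 0.352933) = −0.75 ln(0.647067)
  = −0.75 × (-0.435305) = 0.326479 substitutions/site.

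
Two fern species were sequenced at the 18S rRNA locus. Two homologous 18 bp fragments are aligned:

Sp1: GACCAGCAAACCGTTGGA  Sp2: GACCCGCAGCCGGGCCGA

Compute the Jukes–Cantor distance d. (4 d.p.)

The sequences differ at 7 of 18 sites (5, 9, 10, 12, 14, 15, 16), so p = 7/18 ≈ 0.388889.
d = −(3/4) ln(1 − 4p/3) = −0.75 ln(1 − 0.518519) = −0.75 ln(0.481481)
  = −0.75 × (-0.730889) = 0.548167 substitutions/site.

0.5482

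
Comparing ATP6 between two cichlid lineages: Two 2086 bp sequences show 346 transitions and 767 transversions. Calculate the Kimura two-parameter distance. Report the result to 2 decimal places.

P = 346/2086 ≈ 0.165868 and Q = 767/2086 ≈ 0.367689.
Under the Kimura two-parameter model, d = −½ ln(1 − 2P − Q) − ¼ ln(1 − 2Q).
1 − 2P − Q = 0.300575, giving −½ ln(0.300575) = 0.601029.
1 − 2Q = 0.264622, giving −¼ ln(0.264622) = 0.332363.
d = 0.601029 + 0.332363 = 0.933392.

0.93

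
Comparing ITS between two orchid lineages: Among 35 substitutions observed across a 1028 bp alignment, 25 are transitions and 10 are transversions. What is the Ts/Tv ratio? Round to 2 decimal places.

R = 25/10 = 2.50.

2.50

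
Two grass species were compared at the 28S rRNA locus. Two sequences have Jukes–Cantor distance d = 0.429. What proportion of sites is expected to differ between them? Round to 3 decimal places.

p = (3/4)(1 − e^(−4d/3)) = 0.75 × (1 − e^(-0.572)) = 0.75 × (1 − 0.564396) = 0.326703.

0.327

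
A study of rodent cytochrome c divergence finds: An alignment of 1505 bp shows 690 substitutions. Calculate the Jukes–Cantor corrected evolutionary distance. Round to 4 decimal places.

p = 690/1505 ≈ 0.458472.
d = −(3/4) ln(1 − 4p/3) = −0.75 ln(1 − 0.611296) = −0.75 ln(0.388704)
  = −0.75 × (-0.944937) = 0.708703 substitutions/site.

0.7087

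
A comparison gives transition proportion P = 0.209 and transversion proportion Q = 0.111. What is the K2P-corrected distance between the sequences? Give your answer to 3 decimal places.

0.439

Under the Kimura two-parameter model, d = −½ ln(1 − 2P − Q) − ¼ ln(1 − 2Q).
1 − 2P − Q = 0.471, giving −½ ln(0.471) = 0.376449.
1 − 2Q = 0.778, giving −¼ ln(0.778) = 0.062757.
d = 0.376449 + 0.062757 = 0.439206.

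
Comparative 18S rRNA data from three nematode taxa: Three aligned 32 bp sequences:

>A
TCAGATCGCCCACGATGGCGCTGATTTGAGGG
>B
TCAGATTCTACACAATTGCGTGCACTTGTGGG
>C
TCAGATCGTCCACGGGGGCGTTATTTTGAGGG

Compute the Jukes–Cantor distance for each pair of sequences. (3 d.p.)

A–B: 11/32 sites differ → p = 0.34375, d = −0.75 ln(1 − 0.458333) = 0.459828 ≈ 0.460.
A–C: 6/32 sites differ → p = 0.1875, d = −0.75 ln(1 − 0.25) = 0.215762 ≈ 0.216.
B–C: 12/32 sites differ → p = 0.375, d = −0.75 ln(1 − 0.5) = 0.519860 ≈ 0.520.

d(A,B) = 0.460, d(A,C) = 0.216, d(B,C) = 0.520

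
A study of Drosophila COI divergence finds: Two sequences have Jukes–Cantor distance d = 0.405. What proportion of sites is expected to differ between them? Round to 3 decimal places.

p = (3/4)(1 − e^(−4d/3)) = 0.75 × (1 − e^(-0.54)) = 0.75 × (1 − 0.582748) = 0.312939.

0.313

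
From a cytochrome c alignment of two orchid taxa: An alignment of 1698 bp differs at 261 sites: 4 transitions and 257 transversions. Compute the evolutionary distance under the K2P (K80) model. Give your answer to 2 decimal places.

P = 4/1698 ≈ 0.002356 and Q = 257/1698 ≈ 0.151355.
Under the Kimura two-parameter model, d = −½ ln(1 − 2P − Q) − ¼ ln(1 − 2Q).
1 − 2P − Q = 0.843933, giving −½ ln(0.843933) = 0.084841.
1 − 2Q = 0.69729, giving −¼ ln(0.69729) = 0.090138.
d = 0.084841 + 0.090138 = 0.174979.

0.17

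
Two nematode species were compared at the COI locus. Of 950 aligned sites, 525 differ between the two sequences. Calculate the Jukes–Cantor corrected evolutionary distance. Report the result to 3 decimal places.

p = 525/950 ≈ 0.552632.
d = −(3/4) ln(1 − 4p/3) = −0.75 ln(1 − 0.736843) = −0.75 ln(0.263157)
  = −0.75 × (-1.335004) = 1.001253 substitutions/site.

1.001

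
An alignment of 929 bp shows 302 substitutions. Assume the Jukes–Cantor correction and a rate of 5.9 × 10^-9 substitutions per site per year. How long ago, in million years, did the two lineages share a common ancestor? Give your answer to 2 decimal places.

p = 302/929 ≈ 0.325081.
d = −(3/4) ln(1 − 4p/3) = −0.75 ln(1 − 0.433441) = −0.75 ln(0.566559)
  = −0.75 × (-0.568174) = 0.426131 substitutions/site.
Under a molecular clock d = 2μt, so t = d/(2μ) = 0.426131 / (2 × 5.9 × 10^-9) = 36.11 million years.

36.11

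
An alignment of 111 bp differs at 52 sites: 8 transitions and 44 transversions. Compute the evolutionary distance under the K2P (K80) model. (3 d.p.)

P = 8/111 ≈ 0.072072 and Q = 44/111 ≈ 0.396396.
Under the Kimura two-parameter model, d = −½ ln(1 − 2P − Q) − ¼ ln(1 − 2Q).
1 − 2P − Q = 0.45946, giving −½ ln(0.45946) = 0.388852.
1 − 2Q = 0.207208, giving −¼ ln(0.207208) = 0.393508.
d = 0.388852 + 0.393508 = 0.782360.

0.782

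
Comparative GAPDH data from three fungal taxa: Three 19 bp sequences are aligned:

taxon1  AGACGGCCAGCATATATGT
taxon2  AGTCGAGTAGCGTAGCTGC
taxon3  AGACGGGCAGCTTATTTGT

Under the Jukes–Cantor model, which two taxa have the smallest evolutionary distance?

taxon1–taxon2: 8/19 differ, p = 0.421, d = 0.618.
taxon1–taxon3: 3/19 differ, p = 0.158, d = 0.177.
taxon2–taxon3: 7/19 differ, p = 0.368, d = 0.507.
The smallest distance is between taxon1 and taxon3.

taxon1 and taxon3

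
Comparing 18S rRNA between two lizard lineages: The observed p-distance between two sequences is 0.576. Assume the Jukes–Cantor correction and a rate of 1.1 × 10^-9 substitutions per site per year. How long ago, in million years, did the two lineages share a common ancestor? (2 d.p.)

498.07

d = −(3/4) ln(1 − 4p/3) = −0.75 ln(1 − 0.768) = −0.75 ln(0.232)
  = −0.75 × (-1.461018) = 1.095764 substitutions/site.
Under a molecular clock d = 2μt, so t = d/(2μ) = 1.095764 / (2 × 1.1 × 10^-9) = 498.07 million years.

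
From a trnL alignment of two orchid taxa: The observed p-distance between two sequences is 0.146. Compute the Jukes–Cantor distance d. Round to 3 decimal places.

0.162

d = −(3/4) ln(1 − 4p/3) = −0.75 ln(1 − 0.194667) = −0.75 ln(0.805333)
  = −0.75 × (-0.216499) = 0.162374 substitutions/site.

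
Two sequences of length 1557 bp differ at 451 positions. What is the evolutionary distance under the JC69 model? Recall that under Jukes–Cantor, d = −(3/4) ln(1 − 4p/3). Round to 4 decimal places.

p = 451/1557 ≈ 0.28966.
d = −(3/4) ln(1 − 4p/3) = −0.75 ln(1 − 0.386213) = −0.75 ln(0.613787)
  = −0.75 × (-0.488107) = 0.366080 substitutions/site.

0.3661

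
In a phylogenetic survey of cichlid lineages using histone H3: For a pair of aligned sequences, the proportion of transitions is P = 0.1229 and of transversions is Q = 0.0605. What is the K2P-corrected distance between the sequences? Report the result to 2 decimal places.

Under the Kimura two-parameter model, d = −½ ln(1 − 2P − Q) − ¼ ln(1 − 2Q).
1 − 2P − Q = 0.6937, giving −½ ln(0.6937) = 0.182858.
1 − 2Q = 0.879, giving −¼ ln(0.879) = 0.032243.
d = 0.182858 + 0.032243 = 0.215101.

0.22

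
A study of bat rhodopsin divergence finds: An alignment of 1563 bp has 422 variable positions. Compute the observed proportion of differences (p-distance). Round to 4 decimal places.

p = 422/1563 = 0.269993… ≈ 0.2700 (to 4 d.p.).

0.2700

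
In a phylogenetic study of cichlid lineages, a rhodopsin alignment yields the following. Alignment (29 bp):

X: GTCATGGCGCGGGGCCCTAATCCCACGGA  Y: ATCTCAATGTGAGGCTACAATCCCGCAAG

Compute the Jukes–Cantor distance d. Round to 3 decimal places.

0.878

The sequences differ at 15 of 29 sites, so p = 15/29 ≈ 0.517241.
d = −(3/4) ln(1 − 4p/3) = −0.75 ln(1 − 0.689655) = −0.75 ln(0.310345)
  = −0.75 × (-1.170071) = 0.877553 substitutions/site.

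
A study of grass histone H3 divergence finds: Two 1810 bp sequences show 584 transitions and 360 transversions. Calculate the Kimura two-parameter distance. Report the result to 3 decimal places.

1.056

P = 584/1810 ≈ 0.322652 and Q = 360/1810 ≈ 0.198895.
Under the Kimura two-parameter model, d = −½ ln(1 − 2P − Q) − ¼ ln(1 − 2Q).
1 − 2P − Q = 0.155801, giving −½ ln(0.155801) = 0.929588.
1 − 2Q = 0.60221, giving −¼ ln(0.60221) = 0.126787.
d = 0.929588 + 0.126787 = 1.056375.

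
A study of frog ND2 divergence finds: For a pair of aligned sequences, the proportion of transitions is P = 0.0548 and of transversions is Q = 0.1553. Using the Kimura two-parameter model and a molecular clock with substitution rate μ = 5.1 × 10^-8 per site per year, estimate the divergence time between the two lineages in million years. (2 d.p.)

2.42

Under the Kimura two-parameter model, d = −½ ln(1 − 2P − Q) − ¼ ln(1 − 2Q).
1 − 2P − Q = 0.7351, giving −½ ln(0.7351) = 0.153874.
1 − 2Q = 0.6894, giving −¼ ln(0.6894) = 0.092983.
d = 0.153874 + 0.092983 = 0.246857.
Under a molecular clock d = 2μt, so t = d/(2μ) = 0.246857 / (2 × 5.1 × 10^-8) = 2.42 million years.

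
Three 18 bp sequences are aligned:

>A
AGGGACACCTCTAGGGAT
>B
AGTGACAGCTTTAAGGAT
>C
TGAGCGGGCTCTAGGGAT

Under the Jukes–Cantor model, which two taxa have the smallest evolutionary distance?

A–B: 4/18 differ, p = 0.222, d = 0.264.
A–C: 6/18 differ, p = 0.333, d = 0.441.
B–C: 7/18 differ, p = 0.389, d = 0.548.
The smallest distance is between A and B.

A and B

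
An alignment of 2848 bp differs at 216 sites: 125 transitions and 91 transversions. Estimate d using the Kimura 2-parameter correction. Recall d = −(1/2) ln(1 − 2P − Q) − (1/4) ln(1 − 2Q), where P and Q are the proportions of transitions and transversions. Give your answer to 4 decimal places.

P = 125/2848 ≈ 0.04389 and Q = 91/2848 ≈ 0.031952.
Under the Kimura two-parameter model, d = −½ ln(1 − 2P − Q) − ¼ ln(1 − 2Q).
1 − 2P − Q = 0.880268, giving −½ ln(0.880268) = 0.063764.
1 − 2Q = 0.936096, giving −¼ ln(0.936096) = 0.016509.
d = 0.063764 + 0.016509 = 0.080273.

0.0803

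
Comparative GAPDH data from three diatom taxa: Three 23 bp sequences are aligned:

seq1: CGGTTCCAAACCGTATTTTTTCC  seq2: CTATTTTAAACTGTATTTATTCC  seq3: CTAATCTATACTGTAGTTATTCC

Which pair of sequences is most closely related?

seq1–seq2: 6/23 differ, p = 0.261, d = 0.321.
seq1–seq3: 8/23 differ, p = 0.348, d = 0.467.
seq2–seq3: 4/23 differ, p = 0.174, d = 0.198.
The smallest distance is between seq2 and seq3.

seq2 and seq3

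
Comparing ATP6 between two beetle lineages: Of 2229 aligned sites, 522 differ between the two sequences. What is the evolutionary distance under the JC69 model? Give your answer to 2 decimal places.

p = 522/2229 ≈ 0.234186.
d = −(3/4) ln(1 − 4p/3) = −0.75 ln(1 − 0.312248) = −0.75 ln(0.687752)
  = −0.75 × (-0.374327) = 0.280745 substitutions/site.

0.28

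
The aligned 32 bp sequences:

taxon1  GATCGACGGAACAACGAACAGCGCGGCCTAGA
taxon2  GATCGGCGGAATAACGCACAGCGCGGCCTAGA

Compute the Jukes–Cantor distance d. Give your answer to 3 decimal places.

The sequences differ at 3 of 32 sites (6, 12, 17), so p = 3/32 = 0.09375.
d = −(3/4) ln(1 − 4p/3) = −0.75 ln(1 − 0.125) = −0.75 ln(0.875)
  = −0.75 × (-0.133531) = 0.100148 substitutions/site.

0.100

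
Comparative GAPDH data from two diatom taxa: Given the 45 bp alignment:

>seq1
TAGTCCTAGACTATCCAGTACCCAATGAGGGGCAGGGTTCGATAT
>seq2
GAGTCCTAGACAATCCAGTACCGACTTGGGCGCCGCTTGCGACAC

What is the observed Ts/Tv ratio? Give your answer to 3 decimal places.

Transitions are A↔G and C↔T; transversions are all other mismatches.
Transitions: 3. Transversions: 10.
R = 3/10 = 0.300.

0.300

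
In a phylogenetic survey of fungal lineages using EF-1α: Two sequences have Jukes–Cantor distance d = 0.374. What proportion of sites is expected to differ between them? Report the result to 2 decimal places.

p = (3/4)(1 − e^(−4d/3)) = 0.75 × (1 − e^(-0.498667)) = 0.75 × (1 − 0.607340) = 0.294495.

0.29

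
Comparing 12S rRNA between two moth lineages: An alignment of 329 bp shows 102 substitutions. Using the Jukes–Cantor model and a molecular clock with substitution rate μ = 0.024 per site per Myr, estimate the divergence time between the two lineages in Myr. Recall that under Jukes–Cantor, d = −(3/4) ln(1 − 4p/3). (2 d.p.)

8.33

p = 102/329 ≈ 0.31003.
d = −(3/4) ln(1 − 4p/3) = −0.75 ln(1 − 0.413373) = −0.75 ln(0.586627)
  = −0.75 × (-0.533366) = 0.400025 substitutions/site.
Under a molecular clock d = 2μt, so t = d/(2μ) = 0.400025 / (2 × 0.024) = 8.33 Myr.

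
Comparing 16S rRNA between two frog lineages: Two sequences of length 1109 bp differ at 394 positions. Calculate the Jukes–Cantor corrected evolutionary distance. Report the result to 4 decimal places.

p = 394/1109 ≈ 0.355275.
d = −(3/4) ln(1 − 4p/3) = −0.75 ln(1 − 0.4737) = −0.75 ln(0.5263)
  = −0.75 × (-0.641884) = 0.481413 substitutions/site.

0.4814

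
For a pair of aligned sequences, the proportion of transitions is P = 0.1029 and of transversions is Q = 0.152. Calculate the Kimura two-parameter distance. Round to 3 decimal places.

0.312

Under the Kimura two-parameter model, d = −½ ln(1 − 2P − Q) − ¼ ln(1 − 2Q).
1 − 2P − Q = 0.6422, giving −½ ln(0.6422) = 0.221428.
1 − 2Q = 0.696, giving −¼ ln(0.696) = 0.090601.
d = 0.221428 + 0.090601 = 0.312029.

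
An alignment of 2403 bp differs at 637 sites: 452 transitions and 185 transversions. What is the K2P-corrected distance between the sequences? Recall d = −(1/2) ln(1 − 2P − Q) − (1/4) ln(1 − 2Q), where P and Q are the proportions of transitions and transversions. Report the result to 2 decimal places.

P = 452/2403 ≈ 0.188098 and Q = 185/2403 ≈ 0.076987.
Under the Kimura two-parameter model, d = −½ ln(1 − 2P − Q) − ¼ ln(1 − 2Q).
1 − 2P − Q = 0.546817, giving −½ ln(0.546817) = 0.301821.
1 − 2Q = 0.846026, giving −¼ ln(0.846026) = 0.041801.
d = 0.301821 + 0.041801 = 0.343622.

0.34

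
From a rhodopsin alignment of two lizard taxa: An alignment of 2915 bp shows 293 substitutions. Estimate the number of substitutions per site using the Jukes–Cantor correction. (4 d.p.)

p = 293/2915 ≈ 0.100515.
d = −(3/4) ln(1 − 4p/3) = −0.75 ln(1 − 0.13402) = −0.75 ln(0.86598)
  = −0.75 × (-0.143893) = 0.107920 substitutions/site.

0.1079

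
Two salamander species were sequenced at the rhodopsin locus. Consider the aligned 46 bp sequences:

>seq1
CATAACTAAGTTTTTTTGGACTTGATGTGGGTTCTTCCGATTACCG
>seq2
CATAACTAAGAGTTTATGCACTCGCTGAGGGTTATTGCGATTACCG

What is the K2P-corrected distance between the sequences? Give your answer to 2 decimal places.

Of 46 sites, 1 differences are transitions and 8 are transversions, so P = 1/46 ≈ 0.021739 and Q = 8/46 ≈ 0.173913.
Under the Kimura two-parameter model, d = −½ ln(1 − 2P − Q) − ¼ ln(1 − 2Q).
1 − 2P − Q = 0.782609, giving −½ ln(0.782609) = 0.122561.
1 − 2Q = 0.652174, giving −¼ ln(0.652174) = 0.106861.
d = 0.122561 + 0.106861 = 0.229422.

0.23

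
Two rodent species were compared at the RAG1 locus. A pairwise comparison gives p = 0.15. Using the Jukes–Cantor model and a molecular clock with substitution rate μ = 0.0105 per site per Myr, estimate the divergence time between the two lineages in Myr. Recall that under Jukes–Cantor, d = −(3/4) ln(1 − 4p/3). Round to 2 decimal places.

d = −(3/4) ln(1 − 4p/3) = −0.75 ln(1 − 0.2) = −0.75 ln(0.8)
  = −0.75 × (-0.223144) = 0.167358 substitutions/site.
Under a molecular clock d = 2μt, so t = d/(2μ) = 0.167358 / (2 × 0.0105) = 7.97 Myr.

7.97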